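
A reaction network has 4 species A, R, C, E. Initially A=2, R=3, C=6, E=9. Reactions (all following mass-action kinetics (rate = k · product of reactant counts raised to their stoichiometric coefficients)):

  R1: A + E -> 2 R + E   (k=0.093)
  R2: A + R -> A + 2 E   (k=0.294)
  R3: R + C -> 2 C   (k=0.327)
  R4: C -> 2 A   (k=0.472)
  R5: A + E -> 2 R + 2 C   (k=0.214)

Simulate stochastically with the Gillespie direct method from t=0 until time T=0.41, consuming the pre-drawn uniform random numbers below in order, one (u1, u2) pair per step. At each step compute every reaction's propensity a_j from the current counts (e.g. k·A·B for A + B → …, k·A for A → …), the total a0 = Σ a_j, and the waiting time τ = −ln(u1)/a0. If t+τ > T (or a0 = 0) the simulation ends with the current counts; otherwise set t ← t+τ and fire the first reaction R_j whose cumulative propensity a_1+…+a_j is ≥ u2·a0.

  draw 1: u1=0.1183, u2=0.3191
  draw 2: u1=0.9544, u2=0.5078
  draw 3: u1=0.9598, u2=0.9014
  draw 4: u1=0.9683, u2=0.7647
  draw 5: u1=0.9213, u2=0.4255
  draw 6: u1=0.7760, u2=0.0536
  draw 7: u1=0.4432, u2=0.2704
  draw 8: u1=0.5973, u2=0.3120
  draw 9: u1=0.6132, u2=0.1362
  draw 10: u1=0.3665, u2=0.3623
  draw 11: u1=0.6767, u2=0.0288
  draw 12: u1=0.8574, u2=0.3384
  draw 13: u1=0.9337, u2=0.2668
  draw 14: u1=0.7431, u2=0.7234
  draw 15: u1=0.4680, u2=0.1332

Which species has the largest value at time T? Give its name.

t=0.000: A=2 R=3 C=6 E=9
Draw 1: a1=1.674, a2=1.764, a3=5.886, a4=2.832, a5=3.852, a0=16.008; τ=−ln(0.1183)/16.008=0.133 → t=0.133; u2·a0=0.3191·16.008=5.108; a1+a2=3.438 < 5.108 ≤ a1+…+a3=9.324 → R3 fires; A=2 R=2 C=7 E=9
Draw 2: a1=1.674, a2=1.176, a3=4.578, a4=3.304, a5=3.852, a0=14.584; τ=−ln(0.9544)/14.584=0.003 → t=0.137; u2·a0=0.5078·14.584=7.406; a1+a2=2.850 < 7.406 ≤ a1+…+a3=7.428 → R3 fires; A=2 R=1 C=8 E=9
Draw 3: a1=1.674, a2=0.588, a3=2.616, a4=3.776, a5=3.852, a0=12.506; τ=−ln(0.9598)/12.506=0.003 → t=0.140; u2·a0=0.9014·12.506=11.273; a1+…+a4=8.654 < 11.273 ≤ a1+…+a5=12.506 → R5 fires; A=1 R=3 C=10 E=8
Draw 4: a1=0.744, a2=0.882, a3=9.810, a4=4.720, a5=1.712, a0=17.868; τ=−ln(0.9683)/17.868=0.002 → t=0.142; u2·a0=0.7647·17.868=13.664; a1+…+a3=11.436 < 13.664 ≤ a1+…+a4=16.156 → R4 fires; A=3 R=3 C=9 E=8
Draw 5: a1=2.232, a2=2.646, a3=8.829, a4=4.248, a5=5.136, a0=23.091; τ=−ln(0.9213)/23.091=0.004 → t=0.145; u2·a0=0.4255·23.091=9.825; a1+a2=4.878 < 9.825 ≤ a1+…+a3=13.707 → R3 fires; A=3 R=2 C=10 E=8
Draw 6: a1=2.232, a2=1.764, a3=6.540, a4=4.720, a5=5.136, a0=20.392; τ=−ln(0.7760)/20.392=0.012 → t=0.158; u2·a0=0.0536·20.392=1.093 ≤ a1=2.232 → R1 fires; A=2 R=4 C=10 E=8
Draw 7: a1=1.488, a2=2.352, a3=13.080, a4=4.720, a5=3.424, a0=25.064; τ=−ln(0.4432)/25.064=0.032 → t=0.190; u2·a0=0.2704·25.064=6.777; a1+a2=3.840 < 6.777 ≤ a1+…+a3=16.920 → R3 fires; A=2 R=3 C=11 E=8
Draw 8: a1=1.488, a2=1.764, a3=10.791, a4=5.192, a5=3.424, a0=22.659; τ=−ln(0.5973)/22.659=0.023 → t=0.213; u2·a0=0.3120·22.659=7.070; a1+a2=3.252 < 7.070 ≤ a1+…+a3=14.043 → R3 fires; A=2 R=2 C=12 E=8
Draw 9: a1=1.488, a2=1.176, a3=7.848, a4=5.664, a5=3.424, a0=19.600; τ=−ln(0.6132)/19.600=0.025 → t=0.238; u2·a0=0.1362·19.600=2.670; a1+a2=2.664 < 2.670 ≤ a1+…+a3=10.512 → R3 fires; A=2 R=1 C=13 E=8
Draw 10: a1=1.488, a2=0.588, a3=4.251, a4=6.136, a5=3.424, a0=15.887; τ=−ln(0.3665)/15.887=0.063 → t=0.301; u2·a0=0.3623·15.887=5.756; a1+a2=2.076 < 5.756 ≤ a1+…+a3=6.327 → R3 fires; A=2 R=0 C=14 E=8
Draw 11: a1=1.488, a2=0.000, a3=0.000, a4=6.608, a5=3.424, a0=11.520; τ=−ln(0.6767)/11.520=0.034 → t=0.335; u2·a0=0.0288·11.520=0.332 ≤ a1=1.488 → R1 fires; A=1 R=2 C=14 E=8
Draw 12: a1=0.744, a2=0.588, a3=9.156, a4=6.608, a5=1.712, a0=18.808; τ=−ln(0.8574)/18.808=0.008 → t=0.343; u2·a0=0.3384·18.808=6.365; a1+a2=1.332 < 6.365 ≤ a1+…+a3=10.488 → R3 fires; A=1 R=1 C=15 E=8
Draw 13: a1=0.744, a2=0.294, a3=4.905, a4=7.080, a5=1.712, a0=14.735; τ=−ln(0.9337)/14.735=0.005 → t=0.348; u2·a0=0.2668·14.735=3.931; a1+a2=1.038 < 3.931 ≤ a1+…+a3=5.943 → R3 fires; A=1 R=0 C=16 E=8
Draw 14: a1=0.744, a2=0.000, a3=0.000, a4=7.552, a5=1.712, a0=10.008; τ=−ln(0.7431)/10.008=0.030 → t=0.377; u2·a0=0.7234·10.008=7.240; a1+…+a3=0.744 < 7.240 ≤ a1+…+a4=8.296 → R4 fires; A=3 R=0 C=15 E=8
Draw 15: a1=2.232, a2=0.000, a3=0.000, a4=7.080, a5=5.136, a0=14.448; τ=−ln(0.4680)/14.448=0.053 → t=0.430 > T=0.41: stop.
At T=0.41: A=3 R=0 C=15 E=8; the largest is C.

Dominant species at T: C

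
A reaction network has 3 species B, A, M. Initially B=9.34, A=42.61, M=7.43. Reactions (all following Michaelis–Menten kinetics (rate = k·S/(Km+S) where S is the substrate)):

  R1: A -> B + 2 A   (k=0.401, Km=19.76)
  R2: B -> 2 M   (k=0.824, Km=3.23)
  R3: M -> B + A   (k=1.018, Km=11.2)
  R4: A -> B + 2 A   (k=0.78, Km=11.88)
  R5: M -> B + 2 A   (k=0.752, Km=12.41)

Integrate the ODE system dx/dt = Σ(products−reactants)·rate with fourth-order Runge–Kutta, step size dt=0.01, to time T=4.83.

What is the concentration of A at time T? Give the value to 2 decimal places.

A at T = 52.13

RK4 with dt=0.01: 483 steps to T=4.83. Trajectory (selected grid times):
t=0.00: B=9.34 A=42.61 M=7.43
t=0.54: B=9.86 A=43.62 M=7.72
t=1.07: B=10.38 A=44.62 M=8.01
t=1.61: B=10.92 A=45.66 M=8.30
t=2.15: B=11.46 A=46.71 M=8.59
t=2.68: B=12.00 A=47.76 M=8.87
t=3.22: B=12.55 A=48.84 M=9.16
t=3.76: B=13.11 A=49.93 M=9.45
t=4.29: B=13.67 A=51.01 M=9.73
t=4.83: B=14.25 A=52.13 M=10.01
Read off A at T=4.83: 52.13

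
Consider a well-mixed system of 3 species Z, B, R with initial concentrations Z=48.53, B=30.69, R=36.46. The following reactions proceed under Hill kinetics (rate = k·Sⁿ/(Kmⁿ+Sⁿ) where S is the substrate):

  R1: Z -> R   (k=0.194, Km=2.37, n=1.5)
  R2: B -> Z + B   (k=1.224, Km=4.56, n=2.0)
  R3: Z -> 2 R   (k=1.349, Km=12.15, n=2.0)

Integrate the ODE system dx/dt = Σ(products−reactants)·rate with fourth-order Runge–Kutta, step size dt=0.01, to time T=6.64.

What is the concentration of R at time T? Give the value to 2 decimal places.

RK4 with dt=0.01: 664 steps to T=6.64. Trajectory (selected grid times):
t=0.00: Z=48.53 B=30.69 R=36.46
t=0.74: Z=48.34 B=30.69 R=38.48
t=1.48: Z=48.14 B=30.69 R=40.50
t=2.21: Z=47.95 B=30.69 R=42.49
t=2.95: Z=47.76 B=30.69 R=44.51
t=3.69: Z=47.56 B=30.69 R=46.53
t=4.43: Z=47.37 B=30.69 R=48.54
t=5.16: Z=47.18 B=30.69 R=50.53
t=5.90: Z=46.99 B=30.69 R=52.54
t=6.64: Z=46.80 B=30.69 R=54.56
Read off R at T=6.64: 54.56

R at T = 54.56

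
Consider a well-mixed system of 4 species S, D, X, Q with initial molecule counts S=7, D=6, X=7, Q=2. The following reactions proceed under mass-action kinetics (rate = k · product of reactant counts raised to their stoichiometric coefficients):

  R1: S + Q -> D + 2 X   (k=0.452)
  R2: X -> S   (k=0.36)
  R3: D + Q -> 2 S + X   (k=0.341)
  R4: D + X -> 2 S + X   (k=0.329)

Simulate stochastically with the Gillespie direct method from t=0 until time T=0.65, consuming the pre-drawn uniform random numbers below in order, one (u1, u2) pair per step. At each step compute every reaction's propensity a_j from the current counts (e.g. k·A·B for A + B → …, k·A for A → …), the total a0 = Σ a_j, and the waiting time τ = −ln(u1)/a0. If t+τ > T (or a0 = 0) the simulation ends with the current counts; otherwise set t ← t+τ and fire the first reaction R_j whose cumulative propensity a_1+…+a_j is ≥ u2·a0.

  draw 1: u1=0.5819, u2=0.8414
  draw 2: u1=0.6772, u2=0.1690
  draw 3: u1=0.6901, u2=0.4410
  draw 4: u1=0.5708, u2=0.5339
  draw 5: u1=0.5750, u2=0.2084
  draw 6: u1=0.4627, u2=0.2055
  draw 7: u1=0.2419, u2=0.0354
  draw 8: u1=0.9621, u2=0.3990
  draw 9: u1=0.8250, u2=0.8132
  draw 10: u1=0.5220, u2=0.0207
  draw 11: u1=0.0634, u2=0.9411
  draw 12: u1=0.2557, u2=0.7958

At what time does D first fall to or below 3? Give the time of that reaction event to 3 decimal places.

Threshold first reached at t = 0.212

t=0.000: S=7 D=6 X=7 Q=2
Draw 1: a1=6.328, a2=2.520, a3=4.092, a4=13.818, a0=26.758; τ=−ln(0.5819)/26.758=0.020 → t=0.020; u2·a0=0.8414·26.758=22.514; a1+…+a3=12.940 < 22.514 ≤ a1+…+a4=26.758 → R4 fires; S=9 D=5 X=7 Q=2
Draw 2: a1=8.136, a2=2.520, a3=3.410, a4=11.515, a0=25.581; τ=−ln(0.6772)/25.581=0.015 → t=0.035; u2·a0=0.1690·25.581=4.323 ≤ a1=8.136 → R1 fires; S=8 D=6 X=9 Q=1
Draw 3: a1=3.616, a2=3.240, a3=2.046, a4=17.766, a0=26.668; τ=−ln(0.6901)/26.668=0.014 → t=0.049; u2·a0=0.4410·26.668=11.761; a1+…+a3=8.902 < 11.761 ≤ a1+…+a4=26.668 → R4 fires; S=10 D=5 X=9 Q=1
Draw 4: a1=4.520, a2=3.240, a3=1.705, a4=14.805, a0=24.270; τ=−ln(0.5708)/24.270=0.023 → t=0.072; u2·a0=0.5339·24.270=12.958; a1+…+a3=9.465 < 12.958 ≤ a1+…+a4=24.270 → R4 fires; S=12 D=4 X=9 Q=1
Draw 5: a1=5.424, a2=3.240, a3=1.364, a4=11.844, a0=21.872; τ=−ln(0.5750)/21.872=0.025 → t=0.098; u2·a0=0.2084·21.872=4.558 ≤ a1=5.424 → R1 fires; S=11 D=5 X=11 Q=0
Draw 6: a1=0.000, a2=3.960, a3=0.000, a4=18.095, a0=22.055; τ=−ln(0.4627)/22.055=0.035 → t=0.133; u2·a0=0.2055·22.055=4.532; a1+…+a3=3.960 < 4.532 ≤ a1+…+a4=22.055 → R4 fires; S=13 D=4 X=11 Q=0
Draw 7: a1=0.000, a2=3.960, a3=0.000, a4=14.476, a0=18.436; τ=−ln(0.2419)/18.436=0.077 → t=0.210; u2·a0=0.0354·18.436=0.653; a1=0.000 < 0.653 ≤ a1+a2=3.960 → R2 fires; S=14 D=4 X=10 Q=0
Draw 8: a1=0.000, a2=3.600, a3=0.000, a4=13.160, a0=16.760; τ=−ln(0.9621)/16.760=0.002 → t=0.212; u2·a0=0.3990·16.760=6.687; a1+…+a3=3.600 < 6.687 ≤ a1+…+a4=16.760 → R4 fires; S=16 D=3 X=10 Q=0
Draw 9: a1=0.000, a2=3.600, a3=0.000, a4=9.870, a0=13.470; τ=−ln(0.8250)/13.470=0.014 → t=0.226; u2·a0=0.8132·13.470=10.954; a1+…+a3=3.600 < 10.954 ≤ a1+…+a4=13.470 → R4 fires; S=18 D=2 X=10 Q=0
Draw 10: a1=0.000, a2=3.600, a3=0.000, a4=6.580, a0=10.180; τ=−ln(0.5220)/10.180=0.064 → t=0.290; u2·a0=0.0207·10.180=0.211; a1=0.000 < 0.211 ≤ a1+a2=3.600 → R2 fires; S=19 D=2 X=9 Q=0
Draw 11: a1=0.000, a2=3.240, a3=0.000, a4=5.922, a0=9.162; τ=−ln(0.0634)/9.162=0.301 → t=0.591; u2·a0=0.9411·9.162=8.622; a1+…+a3=3.240 < 8.622 ≤ a1+…+a4=9.162 → R4 fires; S=21 D=1 X=9 Q=0
Draw 12: a1=0.000, a2=3.240, a3=0.000, a4=2.961, a0=6.201; τ=−ln(0.2557)/6.201=0.220 → t=0.811 > T=0.65: stop.
D first becomes ≤ 3 when it reaches 3 at the event at t=0.212.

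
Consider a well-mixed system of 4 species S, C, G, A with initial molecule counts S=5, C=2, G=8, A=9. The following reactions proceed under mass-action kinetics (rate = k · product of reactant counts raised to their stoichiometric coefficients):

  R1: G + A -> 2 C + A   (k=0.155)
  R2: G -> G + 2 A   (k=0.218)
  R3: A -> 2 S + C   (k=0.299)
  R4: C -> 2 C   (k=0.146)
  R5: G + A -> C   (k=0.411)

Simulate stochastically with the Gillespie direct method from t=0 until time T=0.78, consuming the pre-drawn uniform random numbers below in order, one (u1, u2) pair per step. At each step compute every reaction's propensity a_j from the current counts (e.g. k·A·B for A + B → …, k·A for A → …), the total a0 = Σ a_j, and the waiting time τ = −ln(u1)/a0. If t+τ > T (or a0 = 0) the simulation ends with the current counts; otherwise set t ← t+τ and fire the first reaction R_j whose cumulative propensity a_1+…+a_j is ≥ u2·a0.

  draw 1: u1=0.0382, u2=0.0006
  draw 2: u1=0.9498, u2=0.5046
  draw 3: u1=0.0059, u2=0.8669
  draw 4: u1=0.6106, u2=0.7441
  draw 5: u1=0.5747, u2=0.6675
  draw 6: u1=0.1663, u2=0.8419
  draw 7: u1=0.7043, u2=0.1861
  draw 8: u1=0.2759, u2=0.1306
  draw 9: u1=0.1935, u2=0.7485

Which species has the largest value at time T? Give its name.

t=0.000: S=5 C=2 G=8 A=9
Draw 1: a1=11.160, a2=1.744, a3=2.691, a4=0.292, a5=29.592, a0=45.479; τ=−ln(0.0382)/45.479=0.072 → t=0.072; u2·a0=0.0006·45.479=0.027 ≤ a1=11.160 → R1 fires; S=5 C=4 G=7 A=9
Draw 2: a1=9.765, a2=1.526, a3=2.691, a4=0.584, a5=25.893, a0=40.459; τ=−ln(0.9498)/40.459=0.001 → t=0.073; u2·a0=0.5046·40.459=20.416; a1+…+a4=14.566 < 20.416 ≤ a1+…+a5=40.459 → R5 fires; S=5 C=5 G=6 A=8
Draw 3: a1=7.440, a2=1.308, a3=2.392, a4=0.730, a5=19.728, a0=31.598; τ=−ln(0.0059)/31.598=0.162 → t=0.236; u2·a0=0.8669·31.598=27.392; a1+…+a4=11.870 < 27.392 ≤ a1+…+a5=31.598 → R5 fires; S=5 C=6 G=5 A=7
Draw 4: a1=5.425, a2=1.090, a3=2.093, a4=0.876, a5=14.385, a0=23.869; τ=−ln(0.6106)/23.869=0.021 → t=0.256; u2·a0=0.7441·23.869=17.761; a1+…+a4=9.484 < 17.761 ≤ a1+…+a5=23.869 → R5 fires; S=5 C=7 G=4 A=6
Draw 5: a1=3.720, a2=0.872, a3=1.794, a4=1.022, a5=9.864, a0=17.272; τ=−ln(0.5747)/17.272=0.032 → t=0.288; u2·a0=0.6675·17.272=11.529; a1+…+a4=7.408 < 11.529 ≤ a1+…+a5=17.272 → R5 fires; S=5 C=8 G=3 A=5
Draw 6: a1=2.325, a2=0.654, a3=1.495, a4=1.168, a5=6.165, a0=11.807; τ=−ln(0.1663)/11.807=0.152 → t=0.440; u2·a0=0.8419·11.807=9.940; a1+…+a4=5.642 < 9.940 ≤ a1+…+a5=11.807 → R5 fires; S=5 C=9 G=2 A=4
Draw 7: a1=1.240, a2=0.436, a3=1.196, a4=1.314, a5=3.288, a0=7.474; τ=−ln(0.7043)/7.474=0.047 → t=0.487; u2·a0=0.1861·7.474=1.391; a1=1.240 < 1.391 ≤ a1+a2=1.676 → R2 fires; S=5 C=9 G=2 A=6
Draw 8: a1=1.860, a2=0.436, a3=1.794, a4=1.314, a5=4.932, a0=10.336; τ=−ln(0.2759)/10.336=0.125 → t=0.612; u2·a0=0.1306·10.336=1.350 ≤ a1=1.860 → R1 fires; S=5 C=11 G=1 A=6
Draw 9: a1=0.930, a2=0.218, a3=1.794, a4=1.606, a5=2.466, a0=7.014; τ=−ln(0.1935)/7.014=0.234 → t=0.846 > T=0.78: stop.
At T=0.78: S=5 C=11 G=1 A=6; the largest is C.

Dominant species at T: C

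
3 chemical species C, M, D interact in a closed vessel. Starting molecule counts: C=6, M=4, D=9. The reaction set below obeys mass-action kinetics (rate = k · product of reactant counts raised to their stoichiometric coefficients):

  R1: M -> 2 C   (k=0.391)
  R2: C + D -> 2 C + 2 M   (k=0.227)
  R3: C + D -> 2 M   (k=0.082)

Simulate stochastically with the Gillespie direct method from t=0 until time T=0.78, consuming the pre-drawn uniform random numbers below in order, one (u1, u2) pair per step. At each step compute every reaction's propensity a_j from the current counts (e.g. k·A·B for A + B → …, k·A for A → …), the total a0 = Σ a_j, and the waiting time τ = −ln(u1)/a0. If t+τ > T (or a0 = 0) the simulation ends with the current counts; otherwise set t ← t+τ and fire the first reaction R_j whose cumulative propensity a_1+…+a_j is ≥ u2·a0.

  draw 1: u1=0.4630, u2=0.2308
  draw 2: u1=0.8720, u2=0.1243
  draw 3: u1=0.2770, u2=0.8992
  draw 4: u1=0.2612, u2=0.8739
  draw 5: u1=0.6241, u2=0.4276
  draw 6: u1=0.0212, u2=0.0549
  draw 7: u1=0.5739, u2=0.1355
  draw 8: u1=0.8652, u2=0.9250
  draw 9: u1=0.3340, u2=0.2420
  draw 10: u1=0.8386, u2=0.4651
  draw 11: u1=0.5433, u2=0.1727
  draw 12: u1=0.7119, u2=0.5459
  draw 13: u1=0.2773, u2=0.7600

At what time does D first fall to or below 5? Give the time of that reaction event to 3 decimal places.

Threshold first reached at t = 0.191

t=0.000: C=6 M=4 D=9
Draw 1: a1=1.564, a2=12.258, a3=4.428, a0=18.250; τ=−ln(0.4630)/18.250=0.042 → t=0.042; u2·a0=0.2308·18.250=4.212; a1=1.564 < 4.212 ≤ a1+a2=13.822 → R2 fires; C=7 M=6 D=8
Draw 2: a1=2.346, a2=12.712, a3=4.592, a0=19.650; τ=−ln(0.8720)/19.650=0.007 → t=0.049; u2·a0=0.1243·19.650=2.442; a1=2.346 < 2.442 ≤ a1+a2=15.058 → R2 fires; C=8 M=8 D=7
Draw 3: a1=3.128, a2=12.712, a3=4.592, a0=20.432; τ=−ln(0.2770)/20.432=0.063 → t=0.112; u2·a0=0.8992·20.432=18.372; a1+a2=15.840 < 18.372 ≤ a1+…+a3=20.432 → R3 fires; C=7 M=10 D=6
Draw 4: a1=3.910, a2=9.534, a3=3.444, a0=16.888; τ=−ln(0.2612)/16.888=0.079 → t=0.191; u2·a0=0.8739·16.888=14.758; a1+a2=13.444 < 14.758 ≤ a1+…+a3=16.888 → R3 fires; C=6 M=12 D=5
Draw 5: a1=4.692, a2=6.810, a3=2.460, a0=13.962; τ=−ln(0.6241)/13.962=0.034 → t=0.225; u2·a0=0.4276·13.962=5.970; a1=4.692 < 5.970 ≤ a1+a2=11.502 → R2 fires; C=7 M=14 D=4
Draw 6: a1=5.474, a2=6.356, a3=2.296, a0=14.126; τ=−ln(0.0212)/14.126=0.273 → t=0.498; u2·a0=0.0549·14.126=0.776 ≤ a1=5.474 → R1 fires; C=9 M=13 D=4
Draw 7: a1=5.083, a2=8.172, a3=2.952, a0=16.207; τ=−ln(0.5739)/16.207=0.034 → t=0.532; u2·a0=0.1355·16.207=2.196 ≤ a1=5.083 → R1 fires; C=11 M=12 D=4
Draw 8: a1=4.692, a2=9.988, a3=3.608, a0=18.288; τ=−ln(0.8652)/18.288=0.008 → t=0.540; u2·a0=0.9250·18.288=16.916; a1+a2=14.680 < 16.916 ≤ a1+…+a3=18.288 → R3 fires; C=10 M=14 D=3
Draw 9: a1=5.474, a2=6.810, a3=2.460, a0=14.744; τ=−ln(0.3340)/14.744=0.074 → t=0.615; u2·a0=0.2420·14.744=3.568 ≤ a1=5.474 → R1 fires; C=12 M=13 D=3
Draw 10: a1=5.083, a2=8.172, a3=2.952, a0=16.207; τ=−ln(0.8386)/16.207=0.011 → t=0.625; u2·a0=0.4651·16.207=7.538; a1=5.083 < 7.538 ≤ a1+a2=13.255 → R2 fires; C=13 M=15 D=2
Draw 11: a1=5.865, a2=5.902, a3=2.132, a0=13.899; τ=−ln(0.5433)/13.899=0.044 → t=0.669; u2·a0=0.1727·13.899=2.400 ≤ a1=5.865 → R1 fires; C=15 M=14 D=2
Draw 12: a1=5.474, a2=6.810, a3=2.460, a0=14.744; τ=−ln(0.7119)/14.744=0.023 → t=0.692; u2·a0=0.5459·14.744=8.049; a1=5.474 < 8.049 ≤ a1+a2=12.284 → R2 fires; C=16 M=16 D=1
Draw 13: a1=6.256, a2=3.632, a3=1.312, a0=11.200; τ=−ln(0.2773)/11.200=0.115 → t=0.807 > T=0.78: stop.
D first becomes ≤ 5 when it reaches 5 at the event at t=0.191.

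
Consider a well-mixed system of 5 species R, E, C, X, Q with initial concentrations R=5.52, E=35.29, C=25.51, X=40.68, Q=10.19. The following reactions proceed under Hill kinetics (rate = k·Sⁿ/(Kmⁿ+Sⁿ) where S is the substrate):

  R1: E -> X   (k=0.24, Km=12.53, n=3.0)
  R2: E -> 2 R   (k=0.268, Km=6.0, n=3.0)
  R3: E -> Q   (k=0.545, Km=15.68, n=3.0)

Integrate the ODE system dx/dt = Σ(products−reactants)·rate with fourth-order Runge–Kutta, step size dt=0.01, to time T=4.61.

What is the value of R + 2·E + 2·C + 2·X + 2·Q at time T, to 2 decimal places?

Check how each reaction changes W = R + 2·E + 2·C + 2·X + 2·Q (weight of products minus weight of reactants):
R1: E -> X: (2·1) − (2·1) = 2 − 2 = 0
R2: E -> 2 R: (1·2) − (2·1) = 2 − 2 = 0
R3: E -> Q: (2·1) − (2·1) = 2 − 2 = 0
Every reaction leaves W unchanged, so W is conserved and no simulation is needed: W(T) = W(0) = 5.52 + 2·35.29 + 2·25.51 + 2·40.68 + 2·10.19 = 228.86

Value at T = 228.86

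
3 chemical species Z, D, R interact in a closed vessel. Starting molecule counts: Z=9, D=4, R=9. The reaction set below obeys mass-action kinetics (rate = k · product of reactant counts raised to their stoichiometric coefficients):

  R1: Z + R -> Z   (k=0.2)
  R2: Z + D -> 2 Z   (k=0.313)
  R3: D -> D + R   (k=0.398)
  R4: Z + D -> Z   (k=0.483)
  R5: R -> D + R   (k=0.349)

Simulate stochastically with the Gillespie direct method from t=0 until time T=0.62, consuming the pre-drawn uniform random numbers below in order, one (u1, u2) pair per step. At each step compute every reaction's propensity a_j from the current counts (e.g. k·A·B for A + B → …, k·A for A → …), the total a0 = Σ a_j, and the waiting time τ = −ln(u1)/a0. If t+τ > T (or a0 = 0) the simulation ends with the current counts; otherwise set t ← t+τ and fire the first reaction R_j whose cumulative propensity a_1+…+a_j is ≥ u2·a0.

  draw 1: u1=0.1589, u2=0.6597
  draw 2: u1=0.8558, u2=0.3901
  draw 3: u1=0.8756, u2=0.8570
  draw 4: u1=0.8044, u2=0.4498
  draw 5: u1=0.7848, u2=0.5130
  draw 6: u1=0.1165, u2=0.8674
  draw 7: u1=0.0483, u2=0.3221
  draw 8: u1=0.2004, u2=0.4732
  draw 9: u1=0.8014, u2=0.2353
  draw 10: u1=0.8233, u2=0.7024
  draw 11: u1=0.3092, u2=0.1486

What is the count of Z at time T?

Z at T = 10

t=0.000: Z=9 D=4 R=9
Draw 1: a1=16.200, a2=11.268, a3=1.592, a4=17.388, a5=3.141, a0=49.589; τ=−ln(0.1589)/49.589=0.037 → t=0.037; u2·a0=0.6597·49.589=32.714; a1+…+a3=29.060 < 32.714 ≤ a1+…+a4=46.448 → R4 fires; Z=9 D=3 R=9
Draw 2: a1=16.200, a2=8.451, a3=1.194, a4=13.041, a5=3.141, a0=42.027; τ=−ln(0.8558)/42.027=0.004 → t=0.041; u2·a0=0.3901·42.027=16.395; a1=16.200 < 16.395 ≤ a1+a2=24.651 → R2 fires; Z=10 D=2 R=9
Draw 3: a1=18.000, a2=6.260, a3=0.796, a4=9.660, a5=3.141, a0=37.857; τ=−ln(0.8756)/37.857=0.004 → t=0.044; u2·a0=0.8570·37.857=32.443; a1+…+a3=25.056 < 32.443 ≤ a1+…+a4=34.716 → R4 fires; Z=10 D=1 R=9
Draw 4: a1=18.000, a2=3.130, a3=0.398, a4=4.830, a5=3.141, a0=29.499; τ=−ln(0.8044)/29.499=0.007 → t=0.052; u2·a0=0.4498·29.499=13.269 ≤ a1=18.000 → R1 fires; Z=10 D=1 R=8
Draw 5: a1=16.000, a2=3.130, a3=0.398, a4=4.830, a5=2.792, a0=27.150; τ=−ln(0.7848)/27.150=0.009 → t=0.061; u2·a0=0.5130·27.150=13.928 ≤ a1=16.000 → R1 fires; Z=10 D=1 R=7
Draw 6: a1=14.000, a2=3.130, a3=0.398, a4=4.830, a5=2.443, a0=24.801; τ=−ln(0.1165)/24.801=0.087 → t=0.147; u2·a0=0.8674·24.801=21.512; a1+…+a3=17.528 < 21.512 ≤ a1+…+a4=22.358 → R4 fires; Z=10 D=0 R=7
Draw 7: a1=14.000, a2=0.000, a3=0.000, a4=0.000, a5=2.443, a0=16.443; τ=−ln(0.0483)/16.443=0.184 → t=0.332; u2·a0=0.3221·16.443=5.296 ≤ a1=14.000 → R1 fires; Z=10 D=0 R=6
Draw 8: a1=12.000, a2=0.000, a3=0.000, a4=0.000, a5=2.094, a0=14.094; τ=−ln(0.2004)/14.094=0.114 → t=0.446; u2·a0=0.4732·14.094=6.669 ≤ a1=12.000 → R1 fires; Z=10 D=0 R=5
Draw 9: a1=10.000, a2=0.000, a3=0.000, a4=0.000, a5=1.745, a0=11.745; τ=−ln(0.8014)/11.745=0.019 → t=0.464; u2·a0=0.2353·11.745=2.764 ≤ a1=10.000 → R1 fires; Z=10 D=0 R=4
Draw 10: a1=8.000, a2=0.000, a3=0.000, a4=0.000, a5=1.396, a0=9.396; τ=−ln(0.8233)/9.396=0.021 → t=0.485; u2·a0=0.7024·9.396=6.600 ≤ a1=8.000 → R1 fires; Z=10 D=0 R=3
Draw 11: a1=6.000, a2=0.000, a3=0.000, a4=0.000, a5=1.047, a0=7.047; τ=−ln(0.3092)/7.047=0.167 → t=0.652 > T=0.62: stop.
Read off Z at T=0.62: 10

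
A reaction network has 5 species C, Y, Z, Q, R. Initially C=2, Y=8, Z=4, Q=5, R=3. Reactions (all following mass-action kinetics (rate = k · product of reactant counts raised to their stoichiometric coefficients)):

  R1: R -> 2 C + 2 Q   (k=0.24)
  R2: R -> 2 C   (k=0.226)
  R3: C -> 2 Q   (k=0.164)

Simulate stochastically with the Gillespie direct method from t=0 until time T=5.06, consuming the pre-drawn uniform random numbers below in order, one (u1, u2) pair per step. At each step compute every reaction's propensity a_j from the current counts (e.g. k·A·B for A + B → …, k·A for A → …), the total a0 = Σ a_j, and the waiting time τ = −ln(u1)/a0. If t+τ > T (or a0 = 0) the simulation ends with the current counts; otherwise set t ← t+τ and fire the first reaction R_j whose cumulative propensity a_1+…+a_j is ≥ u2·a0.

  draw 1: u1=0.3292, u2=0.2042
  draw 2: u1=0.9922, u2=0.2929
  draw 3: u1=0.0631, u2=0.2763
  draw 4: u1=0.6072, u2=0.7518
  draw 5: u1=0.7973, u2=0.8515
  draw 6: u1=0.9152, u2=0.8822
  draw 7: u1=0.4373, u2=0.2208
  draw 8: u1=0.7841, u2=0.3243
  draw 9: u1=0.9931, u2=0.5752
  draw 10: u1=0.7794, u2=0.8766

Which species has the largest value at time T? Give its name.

Dominant species at T: Q

t=0.000: C=2 Y=8 Z=4 Q=5 R=3
Draw 1: a1=0.720, a2=0.678, a3=0.328, a0=1.726; τ=−ln(0.3292)/1.726=0.644 → t=0.644; u2·a0=0.2042·1.726=0.352 ≤ a1=0.720 → R1 fires; C=4 Y=8 Z=4 Q=7 R=2
Draw 2: a1=0.480, a2=0.452, a3=0.656, a0=1.588; τ=−ln(0.9922)/1.588=0.005 → t=0.649; u2·a0=0.2929·1.588=0.465 ≤ a1=0.480 → R1 fires; C=6 Y=8 Z=4 Q=9 R=1
Draw 3: a1=0.240, a2=0.226, a3=0.984, a0=1.450; τ=−ln(0.0631)/1.450=1.906 → t=2.554; u2·a0=0.2763·1.450=0.401; a1=0.240 < 0.401 ≤ a1+a2=0.466 → R2 fires; C=8 Y=8 Z=4 Q=9 R=0
Draw 4: a1=0.000, a2=0.000, a3=1.312, a0=1.312; τ=−ln(0.6072)/1.312=0.380 → t=2.934; u2·a0=0.7518·1.312=0.986; a1+a2=0.000 < 0.986 ≤ a1+…+a3=1.312 → R3 fires; C=7 Y=8 Z=4 Q=11 R=0
Draw 5: a1=0.000, a2=0.000, a3=1.148, a0=1.148; τ=−ln(0.7973)/1.148=0.197 → t=3.132; u2·a0=0.8515·1.148=0.978; a1+a2=0.000 < 0.978 ≤ a1+…+a3=1.148 → R3 fires; C=6 Y=8 Z=4 Q=13 R=0
Draw 6: a1=0.000, a2=0.000, a3=0.984, a0=0.984; τ=−ln(0.9152)/0.984=0.090 → t=3.222; u2·a0=0.8822·0.984=0.868; a1+a2=0.000 < 0.868 ≤ a1+…+a3=0.984 → R3 fires; C=5 Y=8 Z=4 Q=15 R=0
Draw 7: a1=0.000, a2=0.000, a3=0.820, a0=0.820; τ=−ln(0.4373)/0.820=1.009 → t=4.231; u2·a0=0.2208·0.820=0.181; a1+a2=0.000 < 0.181 ≤ a1+…+a3=0.820 → R3 fires; C=4 Y=8 Z=4 Q=17 R=0
Draw 8: a1=0.000, a2=0.000, a3=0.656, a0=0.656; τ=−ln(0.7841)/0.656=0.371 → t=4.601; u2·a0=0.3243·0.656=0.213; a1+a2=0.000 < 0.213 ≤ a1+…+a3=0.656 → R3 fires; C=3 Y=8 Z=4 Q=19 R=0
Draw 9: a1=0.000, a2=0.000, a3=0.492, a0=0.492; τ=−ln(0.9931)/0.492=0.014 → t=4.615; u2·a0=0.5752·0.492=0.283; a1+a2=0.000 < 0.283 ≤ a1+…+a3=0.492 → R3 fires; C=2 Y=8 Z=4 Q=21 R=0
Draw 10: a1=0.000, a2=0.000, a3=0.328, a0=0.328; τ=−ln(0.7794)/0.328=0.760 → t=5.375 > T=5.06: stop.
At T=5.06: C=2 Y=8 Z=4 Q=21 R=0; the largest is Q.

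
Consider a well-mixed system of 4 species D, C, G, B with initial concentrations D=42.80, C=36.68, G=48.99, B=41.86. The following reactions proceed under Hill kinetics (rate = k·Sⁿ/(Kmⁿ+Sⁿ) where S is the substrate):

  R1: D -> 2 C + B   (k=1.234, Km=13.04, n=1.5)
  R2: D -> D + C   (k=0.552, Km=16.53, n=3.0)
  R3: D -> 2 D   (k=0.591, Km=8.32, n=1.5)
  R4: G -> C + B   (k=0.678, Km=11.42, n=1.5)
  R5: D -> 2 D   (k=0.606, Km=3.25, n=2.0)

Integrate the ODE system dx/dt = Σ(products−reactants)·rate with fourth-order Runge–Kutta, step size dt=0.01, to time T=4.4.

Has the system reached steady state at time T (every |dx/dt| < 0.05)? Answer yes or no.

RK4 with dt=0.01: 440 steps to T=4.4. Trajectory (selected grid times):
t=0.00: D=42.80 C=36.68 G=48.99 B=41.86
t=0.49: D=42.84 C=38.27 G=48.69 B=42.68
t=0.98: D=42.89 C=39.86 G=48.39 B=43.49
t=1.47: D=42.93 C=41.45 G=48.10 B=44.31
t=1.96: D=42.98 C=43.04 G=47.80 B=45.12
t=2.44: D=43.02 C=44.60 G=47.51 B=45.92
t=2.93: D=43.06 C=46.18 G=47.21 B=46.74
t=3.42: D=43.11 C=47.77 G=46.91 B=47.55
t=3.91: D=43.15 C=49.36 G=46.62 B=48.37
t=4.40: D=43.20 C=50.95 G=46.32 B=49.18
Rates at T: R1=1.0584, R2=0.5227, R3=0.5449, R4=0.6041, R5=0.6026
dx/dt at T (Σ net stoichiometry × rate): D=+0.0891, C=+3.2436, G=-0.6041, B=+1.6625
Largest |dx/dt| is |+3.2436| (C) ≥ 0.05 → not steady.

Steady state at T: no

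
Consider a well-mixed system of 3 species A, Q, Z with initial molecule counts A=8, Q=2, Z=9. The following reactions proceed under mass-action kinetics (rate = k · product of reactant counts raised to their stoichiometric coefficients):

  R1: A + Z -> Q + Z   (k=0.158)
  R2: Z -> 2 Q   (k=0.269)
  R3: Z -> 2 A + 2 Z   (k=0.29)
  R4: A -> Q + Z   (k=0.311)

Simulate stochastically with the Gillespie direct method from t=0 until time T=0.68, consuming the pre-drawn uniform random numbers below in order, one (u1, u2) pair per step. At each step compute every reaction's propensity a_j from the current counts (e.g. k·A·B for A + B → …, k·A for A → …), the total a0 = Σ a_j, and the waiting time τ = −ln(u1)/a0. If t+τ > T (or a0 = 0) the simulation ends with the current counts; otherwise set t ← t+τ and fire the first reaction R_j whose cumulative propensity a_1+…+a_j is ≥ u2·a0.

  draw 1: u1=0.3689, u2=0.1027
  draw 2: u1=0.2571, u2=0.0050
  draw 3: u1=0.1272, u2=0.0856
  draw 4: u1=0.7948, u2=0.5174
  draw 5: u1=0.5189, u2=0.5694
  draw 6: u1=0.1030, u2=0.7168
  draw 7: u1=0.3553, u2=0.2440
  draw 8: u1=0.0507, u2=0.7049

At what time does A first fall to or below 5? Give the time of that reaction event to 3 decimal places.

Threshold first reached at t = 0.266

t=0.000: A=8 Q=2 Z=9
Draw 1: a1=11.376, a2=2.421, a3=2.610, a4=2.488, a0=18.895; τ=−ln(0.3689)/18.895=0.053 → t=0.053; u2·a0=0.1027·18.895=1.941 ≤ a1=11.376 → R1 fires; A=7 Q=3 Z=9
Draw 2: a1=9.954, a2=2.421, a3=2.610, a4=2.177, a0=17.162; τ=−ln(0.2571)/17.162=0.079 → t=0.132; u2·a0=0.0050·17.162=0.086 ≤ a1=9.954 → R1 fires; A=6 Q=4 Z=9
Draw 3: a1=8.532, a2=2.421, a3=2.610, a4=1.866, a0=15.429; τ=−ln(0.1272)/15.429=0.134 → t=0.266; u2·a0=0.0856·15.429=1.321 ≤ a1=8.532 → R1 fires; A=5 Q=5 Z=9
Draw 4: a1=7.110, a2=2.421, a3=2.610, a4=1.555, a0=13.696; τ=−ln(0.7948)/13.696=0.017 → t=0.282; u2·a0=0.5174·13.696=7.086 ≤ a1=7.110 → R1 fires; A=4 Q=6 Z=9
Draw 5: a1=5.688, a2=2.421, a3=2.610, a4=1.244, a0=11.963; τ=−ln(0.5189)/11.963=0.055 → t=0.337; u2·a0=0.5694·11.963=6.812; a1=5.688 < 6.812 ≤ a1+a2=8.109 → R2 fires; A=4 Q=8 Z=8
Draw 6: a1=5.056, a2=2.152, a3=2.320, a4=1.244, a0=10.772; τ=−ln(0.1030)/10.772=0.211 → t=0.548; u2·a0=0.7168·10.772=7.721; a1+a2=7.208 < 7.721 ≤ a1+…+a3=9.528 → R3 fires; A=6 Q=8 Z=9
Draw 7: a1=8.532, a2=2.421, a3=2.610, a4=1.866, a0=15.429; τ=−ln(0.3553)/15.429=0.067 → t=0.615; u2·a0=0.2440·15.429=3.765 ≤ a1=8.532 → R1 fires; A=5 Q=9 Z=9
Draw 8: a1=7.110, a2=2.421, a3=2.610, a4=1.555, a0=13.696; τ=−ln(0.0507)/13.696=0.218 → t=0.833 > T=0.68: stop.
A first becomes ≤ 5 when it reaches 5 at the event at t=0.266.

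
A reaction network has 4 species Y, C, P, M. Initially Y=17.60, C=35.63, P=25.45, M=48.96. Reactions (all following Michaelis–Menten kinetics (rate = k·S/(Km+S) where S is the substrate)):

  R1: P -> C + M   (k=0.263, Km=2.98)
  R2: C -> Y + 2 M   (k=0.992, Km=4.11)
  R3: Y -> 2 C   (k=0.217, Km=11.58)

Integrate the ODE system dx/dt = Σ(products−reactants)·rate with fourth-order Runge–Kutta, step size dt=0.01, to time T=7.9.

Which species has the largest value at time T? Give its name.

RK4 with dt=0.01: 790 steps to T=7.9. Trajectory (selected grid times):
t=0.00: Y=17.60 C=35.63 P=25.45 M=48.96
t=0.88: Y=18.27 C=35.29 P=25.24 M=50.73
t=1.76: Y=18.93 C=34.95 P=25.04 M=52.50
t=2.63: Y=19.58 C=34.62 P=24.83 M=54.25
t=3.51: Y=20.24 C=34.28 P=24.63 M=56.02
t=4.39: Y=20.90 C=33.96 P=24.42 M=57.78
t=5.27: Y=21.55 C=33.63 P=24.21 M=59.54
t=6.14: Y=22.20 C=33.31 P=24.01 M=61.28
t=7.02: Y=22.85 C=32.99 P=23.80 M=63.04
t=7.90: Y=23.50 C=32.68 P=23.60 M=64.80
At T=7.9: Y=23.50 C=32.68 P=23.60 M=64.80; the largest is M.

Dominant species at T: M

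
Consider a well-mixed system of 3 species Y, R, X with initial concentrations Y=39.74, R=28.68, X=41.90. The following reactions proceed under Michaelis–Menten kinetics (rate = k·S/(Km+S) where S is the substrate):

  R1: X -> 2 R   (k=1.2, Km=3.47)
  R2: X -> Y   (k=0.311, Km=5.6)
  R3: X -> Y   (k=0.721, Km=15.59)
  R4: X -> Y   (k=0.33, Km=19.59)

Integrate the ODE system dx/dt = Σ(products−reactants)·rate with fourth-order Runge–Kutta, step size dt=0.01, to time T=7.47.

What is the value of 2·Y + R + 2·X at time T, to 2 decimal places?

Check how each reaction changes W = 2·Y + R + 2·X (weight of products minus weight of reactants):
R1: X -> 2 R: (1·2) − (2·1) = 2 − 2 = 0
R2: X -> Y: (2·1) − (2·1) = 2 − 2 = 0
R3: X -> Y: (2·1) − (2·1) = 2 − 2 = 0
R4: X -> Y: (2·1) − (2·1) = 2 − 2 = 0
Every reaction leaves W unchanged, so W is conserved and no simulation is needed: W(T) = W(0) = 2·39.74 + 28.68 + 2·41.90 = 191.96

Value at T = 191.96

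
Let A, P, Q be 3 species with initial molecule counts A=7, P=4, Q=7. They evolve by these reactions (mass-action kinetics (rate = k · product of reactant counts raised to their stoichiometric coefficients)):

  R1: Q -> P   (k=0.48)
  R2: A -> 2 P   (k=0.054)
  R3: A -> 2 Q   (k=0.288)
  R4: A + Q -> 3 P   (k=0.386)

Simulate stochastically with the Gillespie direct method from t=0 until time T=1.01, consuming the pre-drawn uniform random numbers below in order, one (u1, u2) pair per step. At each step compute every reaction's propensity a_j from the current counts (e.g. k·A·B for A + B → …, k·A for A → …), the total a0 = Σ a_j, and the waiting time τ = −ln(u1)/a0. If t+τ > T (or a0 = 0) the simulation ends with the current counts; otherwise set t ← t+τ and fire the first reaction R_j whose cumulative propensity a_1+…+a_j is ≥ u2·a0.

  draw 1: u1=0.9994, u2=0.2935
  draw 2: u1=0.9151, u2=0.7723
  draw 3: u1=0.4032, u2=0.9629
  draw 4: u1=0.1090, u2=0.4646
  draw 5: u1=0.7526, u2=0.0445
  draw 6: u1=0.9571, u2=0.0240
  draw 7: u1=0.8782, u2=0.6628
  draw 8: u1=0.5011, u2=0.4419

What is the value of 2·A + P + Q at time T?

Check how each reaction changes W = 2·A + P + Q (weight of products minus weight of reactants):
R1: Q -> P: (1·1) − (1·1) = 1 − 1 = 0
R2: A -> 2 P: (1·2) − (2·1) = 2 − 2 = 0
R3: A -> 2 Q: (1·2) − (2·1) = 2 − 2 = 0
R4: A + Q -> 3 P: (1·3) − (2·1 + 1·1) = 3 − 3 = 0
Every reaction leaves W unchanged, so W is conserved and no simulation is needed: W(T) = W(0) = 2·7 + 4 + 7 = 25

Value at T = 25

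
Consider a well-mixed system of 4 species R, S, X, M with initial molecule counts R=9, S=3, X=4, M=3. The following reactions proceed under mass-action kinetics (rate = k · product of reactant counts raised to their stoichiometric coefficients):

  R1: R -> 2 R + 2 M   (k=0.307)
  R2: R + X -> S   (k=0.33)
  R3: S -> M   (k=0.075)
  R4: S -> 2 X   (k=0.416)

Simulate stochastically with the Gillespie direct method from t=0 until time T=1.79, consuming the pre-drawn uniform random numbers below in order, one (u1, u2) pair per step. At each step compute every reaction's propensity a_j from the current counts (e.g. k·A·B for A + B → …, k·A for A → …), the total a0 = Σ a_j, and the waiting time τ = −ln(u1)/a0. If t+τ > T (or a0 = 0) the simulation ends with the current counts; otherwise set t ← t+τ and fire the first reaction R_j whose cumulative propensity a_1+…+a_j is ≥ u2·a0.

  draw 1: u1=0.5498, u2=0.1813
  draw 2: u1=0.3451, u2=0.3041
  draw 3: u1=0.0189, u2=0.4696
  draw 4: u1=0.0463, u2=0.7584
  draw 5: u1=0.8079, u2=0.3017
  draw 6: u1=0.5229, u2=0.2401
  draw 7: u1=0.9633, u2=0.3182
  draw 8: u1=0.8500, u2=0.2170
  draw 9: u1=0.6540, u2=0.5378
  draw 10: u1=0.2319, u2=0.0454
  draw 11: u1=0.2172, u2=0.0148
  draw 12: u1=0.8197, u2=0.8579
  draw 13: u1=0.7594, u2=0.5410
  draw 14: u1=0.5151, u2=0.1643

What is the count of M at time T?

t=0.000: R=9 S=3 X=4 M=3
Draw 1: a1=2.763, a2=11.880, a3=0.225, a4=1.248, a0=16.116; τ=−ln(0.5498)/16.116=0.037 → t=0.037; u2·a0=0.1813·16.116=2.922; a1=2.763 < 2.922 ≤ a1+a2=14.643 → R2 fires; R=8 S=4 X=3 M=3
Draw 2: a1=2.456, a2=7.920, a3=0.300, a4=1.664, a0=12.340; τ=−ln(0.3451)/12.340=0.086 → t=0.123; u2·a0=0.3041·12.340=3.753; a1=2.456 < 3.753 ≤ a1+a2=10.376 → R2 fires; R=7 S=5 X=2 M=3
Draw 3: a1=2.149, a2=4.620, a3=0.375, a4=2.080, a0=9.224; τ=−ln(0.0189)/9.224=0.430 → t=0.554; u2·a0=0.4696·9.224=4.332; a1=2.149 < 4.332 ≤ a1+a2=6.769 → R2 fires; R=6 S=6 X=1 M=3
Draw 4: a1=1.842, a2=1.980, a3=0.450, a4=2.496, a0=6.768; τ=−ln(0.0463)/6.768=0.454 → t=1.008; u2·a0=0.7584·6.768=5.133; a1+…+a3=4.272 < 5.133 ≤ a1+…+a4=6.768 → R4 fires; R=6 S=5 X=3 M=3
Draw 5: a1=1.842, a2=5.940, a3=0.375, a4=2.080, a0=10.237; τ=−ln(0.8079)/10.237=0.021 → t=1.028; u2·a0=0.3017·10.237=3.089; a1=1.842 < 3.089 ≤ a1+a2=7.782 → R2 fires; R=5 S=6 X=2 M=3
Draw 6: a1=1.535, a2=3.300, a3=0.450, a4=2.496, a0=7.781; τ=−ln(0.5229)/7.781=0.083 → t=1.112; u2·a0=0.2401·7.781=1.868; a1=1.535 < 1.868 ≤ a1+a2=4.835 → R2 fires; R=4 S=7 X=1 M=3
Draw 7: a1=1.228, a2=1.320, a3=0.525, a4=2.912, a0=5.985; τ=−ln(0.9633)/5.985=0.006 → t=1.118; u2·a0=0.3182·5.985=1.904; a1=1.228 < 1.904 ≤ a1+a2=2.548 → R2 fires; R=3 S=8 X=0 M=3
Draw 8: a1=0.921, a2=0.000, a3=0.600, a4=3.328, a0=4.849; τ=−ln(0.8500)/4.849=0.034 → t=1.152; u2·a0=0.2170·4.849=1.052; a1+a2=0.921 < 1.052 ≤ a1+…+a3=1.521 → R3 fires; R=3 S=7 X=0 M=4
Draw 9: a1=0.921, a2=0.000, a3=0.525, a4=2.912, a0=4.358; τ=−ln(0.6540)/4.358=0.097 → t=1.249; u2·a0=0.5378·4.358=2.344; a1+…+a3=1.446 < 2.344 ≤ a1+…+a4=4.358 → R4 fires; R=3 S=6 X=2 M=4
Draw 10: a1=0.921, a2=1.980, a3=0.450, a4=2.496, a0=5.847; τ=−ln(0.2319)/5.847=0.250 → t=1.499; u2·a0=0.0454·5.847=0.265 ≤ a1=0.921 → R1 fires; R=4 S=6 X=2 M=6
Draw 11: a1=1.228, a2=2.640, a3=0.450, a4=2.496, a0=6.814; τ=−ln(0.2172)/6.814=0.224 → t=1.723; u2·a0=0.0148·6.814=0.101 ≤ a1=1.228 → R1 fires; R=5 S=6 X=2 M=8
Draw 12: a1=1.535, a2=3.300, a3=0.450, a4=2.496, a0=7.781; τ=−ln(0.8197)/7.781=0.026 → t=1.749; u2·a0=0.8579·7.781=6.675; a1+…+a3=5.285 < 6.675 ≤ a1+…+a4=7.781 → R4 fires; R=5 S=5 X=4 M=8
Draw 13: a1=1.535, a2=6.600, a3=0.375, a4=2.080, a0=10.590; τ=−ln(0.7594)/10.590=0.026 → t=1.775; u2·a0=0.5410·10.590=5.729; a1=1.535 < 5.729 ≤ a1+a2=8.135 → R2 fires; R=4 S=6 X=3 M=8
Draw 14: a1=1.228, a2=3.960, a3=0.450, a4=2.496, a0=8.134; τ=−ln(0.5151)/8.134=0.082 → t=1.856 > T=1.79: stop.
Read off M at T=1.79: 8

M at T = 8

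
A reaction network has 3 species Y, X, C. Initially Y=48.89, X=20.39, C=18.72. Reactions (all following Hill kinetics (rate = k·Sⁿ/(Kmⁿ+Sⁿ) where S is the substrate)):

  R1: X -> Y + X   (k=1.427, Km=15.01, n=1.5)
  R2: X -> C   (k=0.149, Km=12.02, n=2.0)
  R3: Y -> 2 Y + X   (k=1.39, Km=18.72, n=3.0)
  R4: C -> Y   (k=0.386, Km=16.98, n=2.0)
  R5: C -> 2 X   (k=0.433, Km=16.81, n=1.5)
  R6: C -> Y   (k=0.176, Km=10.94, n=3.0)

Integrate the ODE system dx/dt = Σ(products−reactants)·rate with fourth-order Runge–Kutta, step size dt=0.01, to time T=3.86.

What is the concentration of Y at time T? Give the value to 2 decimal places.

Y at T = 59.02

RK4 with dt=0.01: 386 steps to T=3.86. Trajectory (selected grid times):
t=0.00: Y=48.89 X=20.39 C=18.72
t=0.43: Y=49.99 X=21.11 C=18.51
t=0.86: Y=51.10 X=21.83 C=18.31
t=1.29: Y=52.21 X=22.55 C=18.11
t=1.72: Y=53.34 X=23.26 C=17.91
t=2.14: Y=54.44 X=23.96 C=17.72
t=2.57: Y=55.58 X=24.68 C=17.53
t=3.00: Y=56.72 X=25.40 C=17.34
t=3.43: Y=57.86 X=26.11 C=17.16
t=3.86: Y=59.02 X=26.83 C=16.97
Read off Y at T=3.86: 59.02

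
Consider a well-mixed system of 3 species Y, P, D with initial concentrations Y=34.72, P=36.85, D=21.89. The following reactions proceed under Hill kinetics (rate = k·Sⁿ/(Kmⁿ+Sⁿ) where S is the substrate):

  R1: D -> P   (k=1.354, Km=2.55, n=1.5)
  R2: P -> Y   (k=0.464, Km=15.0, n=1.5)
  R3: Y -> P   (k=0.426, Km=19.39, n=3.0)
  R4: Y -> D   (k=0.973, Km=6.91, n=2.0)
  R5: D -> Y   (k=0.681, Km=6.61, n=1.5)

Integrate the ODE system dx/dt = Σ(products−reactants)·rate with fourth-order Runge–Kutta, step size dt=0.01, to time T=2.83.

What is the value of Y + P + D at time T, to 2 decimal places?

Check how each reaction changes W = Y + P + D (weight of products minus weight of reactants):
R1: D -> P: (1·1) − (1·1) = 1 − 1 = 0
R2: P -> Y: (1·1) − (1·1) = 1 − 1 = 0
R3: Y -> P: (1·1) − (1·1) = 1 − 1 = 0
R4: Y -> D: (1·1) − (1·1) = 1 − 1 = 0
R5: D -> Y: (1·1) − (1·1) = 1 − 1 = 0
Every reaction leaves W unchanged, so W is conserved and no simulation is needed: W(T) = W(0) = 34.72 + 36.85 + 21.89 = 93.46

Value at T = 93.46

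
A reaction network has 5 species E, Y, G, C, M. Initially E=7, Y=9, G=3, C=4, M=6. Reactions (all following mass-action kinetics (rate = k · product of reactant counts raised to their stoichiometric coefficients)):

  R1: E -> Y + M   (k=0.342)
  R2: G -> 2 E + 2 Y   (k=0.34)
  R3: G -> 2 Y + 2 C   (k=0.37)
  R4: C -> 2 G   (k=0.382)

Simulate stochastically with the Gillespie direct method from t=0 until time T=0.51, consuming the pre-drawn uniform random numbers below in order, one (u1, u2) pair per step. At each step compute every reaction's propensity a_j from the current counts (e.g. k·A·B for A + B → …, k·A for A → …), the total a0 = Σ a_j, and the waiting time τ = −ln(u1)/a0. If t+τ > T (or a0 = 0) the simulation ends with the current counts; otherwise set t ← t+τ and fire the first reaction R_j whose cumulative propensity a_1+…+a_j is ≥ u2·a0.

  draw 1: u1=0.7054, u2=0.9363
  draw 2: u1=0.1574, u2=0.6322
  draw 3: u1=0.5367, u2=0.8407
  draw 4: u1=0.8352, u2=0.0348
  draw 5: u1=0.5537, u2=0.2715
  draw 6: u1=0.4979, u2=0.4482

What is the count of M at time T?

M at T = 7

t=0.000: E=7 Y=9 G=3 C=4 M=6
Draw 1: a1=2.394, a2=1.020, a3=1.110, a4=1.528, a0=6.052; τ=−ln(0.7054)/6.052=0.058 → t=0.058; u2·a0=0.9363·6.052=5.666; a1+…+a3=4.524 < 5.666 ≤ a1+…+a4=6.052 → R4 fires; E=7 Y=9 G=5 C=3 M=6
Draw 2: a1=2.394, a2=1.700, a3=1.850, a4=1.146, a0=7.090; τ=−ln(0.1574)/7.090=0.261 → t=0.318; u2·a0=0.6322·7.090=4.482; a1+a2=4.094 < 4.482 ≤ a1+…+a3=5.944 → R3 fires; E=7 Y=11 G=4 C=5 M=6
Draw 3: a1=2.394, a2=1.360, a3=1.480, a4=1.910, a0=7.144; τ=−ln(0.5367)/7.144=0.087 → t=0.406; u2·a0=0.8407·7.144=6.006; a1+…+a3=5.234 < 6.006 ≤ a1+…+a4=7.144 → R4 fires; E=7 Y=11 G=6 C=4 M=6
Draw 4: a1=2.394, a2=2.040, a3=2.220, a4=1.528, a0=8.182; τ=−ln(0.8352)/8.182=0.022 → t=0.428; u2·a0=0.0348·8.182=0.285 ≤ a1=2.394 → R1 fires; E=6 Y=12 G=6 C=4 M=7
Draw 5: a1=2.052, a2=2.040, a3=2.220, a4=1.528, a0=7.840; τ=−ln(0.5537)/7.840=0.075 → t=0.503; u2·a0=0.2715·7.840=2.129; a1=2.052 < 2.129 ≤ a1+a2=4.092 → R2 fires; E=8 Y=14 G=5 C=4 M=7
Draw 6: a1=2.736, a2=1.700, a3=1.850, a4=1.528, a0=7.814; τ=−ln(0.4979)/7.814=0.089 → t=0.592 > T=0.51: stop.
Read off M at T=0.51: 7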